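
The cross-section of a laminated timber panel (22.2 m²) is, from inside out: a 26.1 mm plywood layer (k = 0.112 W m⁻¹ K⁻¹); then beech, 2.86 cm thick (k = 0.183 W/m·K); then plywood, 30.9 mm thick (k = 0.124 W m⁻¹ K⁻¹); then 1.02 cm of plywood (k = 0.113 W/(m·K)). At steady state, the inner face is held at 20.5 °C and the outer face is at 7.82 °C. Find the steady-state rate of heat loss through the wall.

Q = 386 W

Series thermal resistances, inner to outer:
  R_plywood = L/(kA) = 0.0261/(0.112·22.2) = 0.01050 K/W
  R_beech = L/(kA) = 0.0286/(0.183·22.2) = 0.007040 K/W
  R_plywood = L/(kA) = 0.0309/(0.124·22.2) = 0.01122 K/W
  R_plywood = L/(kA) = 0.0102/(0.113·22.2) = 0.004066 K/W
ΣR = 0.01050 + 0.007040 + 0.01122 + 0.004066 = 0.03283 K/W
Q = ΔT/ΣR = (20.5 °C − 7.82 °C)/0.03283 = 386 W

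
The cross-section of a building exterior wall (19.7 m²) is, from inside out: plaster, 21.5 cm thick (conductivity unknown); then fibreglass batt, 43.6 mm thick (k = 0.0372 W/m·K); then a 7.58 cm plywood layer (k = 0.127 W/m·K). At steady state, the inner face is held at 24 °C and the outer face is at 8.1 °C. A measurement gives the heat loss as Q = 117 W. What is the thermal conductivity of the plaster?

k = 0.237 W/m·K

ΣR = ΔT/Q = |24 − 8.1|/117 = 0.1359 K/W
Known resistances:
  R_fibreglass batt = L/(kA) = 0.0436/(0.0372·19.7) = 0.05949 K/W
  R_plywood = L/(kA) = 0.0758/(0.127·19.7) = 0.03030 K/W
R_plaster = ΣR − ΣR_known = 0.1359 − 0.08979 = 0.04611 K/W
L/(kA) = 0.04611 ⇒ k = 0.215/(0.04611·19.7) = 0.237 W/m·K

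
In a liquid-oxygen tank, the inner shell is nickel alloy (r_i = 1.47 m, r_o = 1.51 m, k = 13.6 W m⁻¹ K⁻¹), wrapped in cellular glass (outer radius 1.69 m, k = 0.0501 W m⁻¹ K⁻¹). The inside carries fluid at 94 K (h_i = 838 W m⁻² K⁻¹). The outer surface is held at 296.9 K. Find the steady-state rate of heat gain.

Resistance network (inner→outer):
  R_conv,in = 1/(4πr²h) = 1/(4π·1.47²·838) = 4.395×10^-5 K/W
  R_nickel alloy = (1/1.47 − 1/1.51)/(4πk) = 0.01802/(4π·13.6) = 1.054×10^-4 K/W
  R_cellular glass = (1/1.51 − 1/1.69)/(4πk) = 0.07054/(4π·0.0501) = 0.1120 K/W
ΣR = 4.395×10^-5 + 1.054×10^-4 + 0.1120 = 0.1121 K/W
Q = ΔT/ΣR = (94 K − 296.9 K)/0.1121 = -1810 W
(Negative Q ⇒ heat flows inward; heat gain = 1810 W.)

Q = 1810 W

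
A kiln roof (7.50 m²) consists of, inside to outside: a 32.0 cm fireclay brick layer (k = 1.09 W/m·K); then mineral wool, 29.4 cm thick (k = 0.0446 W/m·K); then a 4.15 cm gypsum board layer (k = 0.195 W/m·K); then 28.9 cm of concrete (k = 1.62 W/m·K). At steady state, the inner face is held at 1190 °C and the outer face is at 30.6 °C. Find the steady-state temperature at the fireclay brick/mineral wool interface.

T = 1143 °C

Resistance network (inner→outer):
  R_fireclay brick = L/(kA) = 0.320/(1.09·7.50) = 0.03914 K/W
  R_mineral wool = L/(kA) = 0.294/(0.0446·7.50) = 0.8789 K/W
  R_gypsum board = L/(kA) = 0.0415/(0.195·7.50) = 0.02838 K/W
  R_concrete = L/(kA) = 0.289/(1.62·7.50) = 0.02379 K/W
ΣR = 0.03914 + 0.8789 + 0.02838 + 0.02379 = 0.9702 K/W
Q = ΔT/ΣR = (1190 °C − 30.6 °C)/0.9702 = 1195 W
From the inner boundary to the fireclay brick/mineral wool interface, ΣR_partial = 0.03914 K/W.
T_interface = T_in − Q·ΣR_partial = 1190 °C − (1195)(0.03914) = 1143 °C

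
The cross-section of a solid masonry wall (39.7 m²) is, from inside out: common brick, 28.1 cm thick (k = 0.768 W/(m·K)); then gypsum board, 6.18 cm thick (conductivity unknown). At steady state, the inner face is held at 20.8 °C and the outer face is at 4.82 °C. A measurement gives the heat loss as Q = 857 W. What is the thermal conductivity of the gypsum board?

k = 0.165 W/m·K

ΣR = ΔT/Q = |20.8 − 4.82|/857 = 0.01865 K/W
Known resistances:
  R_common brick = L/(kA) = 0.281/(0.768·39.7) = 0.009216 K/W
R_gypsum board = ΣR − ΣR_known = 0.01865 − 0.009216 = 0.009434 K/W
L/(kA) = 0.009434 ⇒ k = 0.0618/(0.009434·39.7) = 0.165 W/m·K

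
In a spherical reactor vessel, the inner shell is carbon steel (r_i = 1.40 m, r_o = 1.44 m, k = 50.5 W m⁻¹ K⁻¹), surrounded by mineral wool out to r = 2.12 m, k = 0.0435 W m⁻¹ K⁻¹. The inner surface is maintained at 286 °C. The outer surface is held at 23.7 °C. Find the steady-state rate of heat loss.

Q = 644 W

Resistance network (inner→outer):
  R_carbon steel = (1/1.40 − 1/1.44)/(4πk) = 0.01984/(4π·50.5) = 3.127×10^-5 K/W
  R_mineral wool = (1/1.44 − 1/2.12)/(4πk) = 0.2227/(4π·0.0435) = 0.4075 K/W
ΣR = 3.127×10^-5 + 0.4075 = 0.4075 K/W
Q = ΔT/ΣR = (286 °C − 23.7 °C)/0.4075 = 644 W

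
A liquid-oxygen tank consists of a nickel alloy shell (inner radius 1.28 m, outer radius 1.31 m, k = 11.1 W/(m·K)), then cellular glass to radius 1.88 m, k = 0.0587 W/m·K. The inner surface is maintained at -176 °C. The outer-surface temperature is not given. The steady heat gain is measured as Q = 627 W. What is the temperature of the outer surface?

T_out = 20.8 °C

Series resistances:
  R_nickel alloy = (1/1.28 − 1/1.31)/(4πk) = 0.01789/(4π·11.1) = 1.283×10^-4 K/W
  R_cellular glass = (1/1.31 − 1/1.88)/(4πk) = 0.2314/(4π·0.0587) = 0.3138 K/W
ΣR = 0.3139 K/W
ΔT = Q·ΣR = 627 × 0.3139 = 196.8 K
Heat flows inward, so T_out = T_in + ΔT = -176 + 196.8 = 20.8 °C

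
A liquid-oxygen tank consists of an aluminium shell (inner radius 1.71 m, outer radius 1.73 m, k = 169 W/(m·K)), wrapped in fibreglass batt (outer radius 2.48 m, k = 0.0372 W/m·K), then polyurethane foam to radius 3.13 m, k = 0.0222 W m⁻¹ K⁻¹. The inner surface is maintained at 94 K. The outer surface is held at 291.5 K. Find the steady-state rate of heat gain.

Q = 293 W

Resistance network (inner→outer):
  R_aluminium = (1/1.71 − 1/1.73)/(4πk) = 0.006761/(4π·169) = 3.183×10^-6 K/W
  R_fibreglass batt = (1/1.73 − 1/2.48)/(4πk) = 0.1748/(4π·0.0372) = 0.3739 K/W
  R_polyurethane foam = (1/2.48 − 1/3.13)/(4πk) = 0.08374/(4π·0.0222) = 0.3002 K/W
ΣR = 3.183×10^-6 + 0.3739 + 0.3002 = 0.6741 K/W
Q = ΔT/ΣR = (94 K − 291.5 K)/0.6741 = -293 W
(Negative Q ⇒ heat flows inward; heat gain = 293 W.)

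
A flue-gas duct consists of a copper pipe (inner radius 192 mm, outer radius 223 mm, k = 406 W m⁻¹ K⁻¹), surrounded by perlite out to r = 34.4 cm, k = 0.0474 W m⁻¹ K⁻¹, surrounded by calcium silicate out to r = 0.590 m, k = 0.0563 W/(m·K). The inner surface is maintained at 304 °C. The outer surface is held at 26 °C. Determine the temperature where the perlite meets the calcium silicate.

T = 168 °C

Treat each layer as a resistance in series:
  R'_copper = ln(0.223/0.192)/(2πk) = 0.1497/(2π·406) = 5.867×10^-5 m·K/W
  R'_perlite = ln(0.344/0.223)/(2πk) = 0.4335/(2π·0.0474) = 1.455 m·K/W
  R'_calcium silicate = ln(0.590/0.344)/(2πk) = 0.5395/(2π·0.0563) = 1.525 m·K/W
ΣR = 5.867×10^-5 + 1.455 + 1.525 = 2.980 m·K/W
Q' = ΔT/ΣR = (304 °C − 26 °C)/2.980 = 93.29 W/m
From the inner boundary to the perlite/calcium silicate interface, ΣR_partial = 1.455 m·K/W.
T_interface = T_in − Q'·ΣR_partial = 304 °C − (93.29)(1.455) = 168 °C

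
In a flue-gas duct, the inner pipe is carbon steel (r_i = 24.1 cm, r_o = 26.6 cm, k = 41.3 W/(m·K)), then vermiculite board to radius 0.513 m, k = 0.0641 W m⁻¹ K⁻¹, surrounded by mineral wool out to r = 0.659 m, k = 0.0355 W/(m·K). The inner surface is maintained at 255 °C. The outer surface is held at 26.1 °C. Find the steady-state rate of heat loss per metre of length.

Q' = 83.1 W/m

Series thermal resistances, inner to outer:
  R'_carbon steel = ln(0.266/0.241)/(2πk) = 0.09870/(2π·41.3) = 3.804×10^-4 m·K/W
  R'_vermiculite board = ln(0.513/0.266)/(2πk) = 0.6568/(2π·0.0641) = 1.631 m·K/W
  R'_mineral wool = ln(0.659/0.513)/(2πk) = 0.2504/(2π·0.0355) = 1.123 m·K/W
ΣR = 3.804×10^-4 + 1.631 + 1.123 = 2.754 m·K/W
Q' = ΔT/ΣR = (255 °C − 26.1 °C)/2.754 = 83.1 W/m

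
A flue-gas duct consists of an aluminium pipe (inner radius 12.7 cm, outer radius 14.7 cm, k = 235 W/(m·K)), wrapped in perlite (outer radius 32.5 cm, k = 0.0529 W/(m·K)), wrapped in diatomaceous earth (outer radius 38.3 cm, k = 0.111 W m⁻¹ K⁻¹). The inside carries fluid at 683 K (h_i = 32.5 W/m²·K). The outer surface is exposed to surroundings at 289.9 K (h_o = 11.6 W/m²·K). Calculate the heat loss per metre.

Resistance network (inner→outer):
  R'_conv,in = 1/(2πr h) = 1/(2π·0.127·32.5) = 0.03856 m·K/W
  R'_aluminium = ln(0.147/0.127)/(2πk) = 0.1462/(2π·235) = 9.905×10^-5 m·K/W
  R'_perlite = ln(0.325/0.147)/(2πk) = 0.7934/(2π·0.0529) = 2.387 m·K/W
  R'_diatomaceous earth = ln(0.383/0.325)/(2πk) = 0.1642/(2π·0.111) = 0.2354 m·K/W
  R'_conv,out = 1/(2πr h) = 1/(2π·0.383·11.6) = 0.03582 m·K/W
ΣR = 0.03856 + 9.905×10^-5 + 2.387 + 0.2354 + 0.03582 = 2.697 m·K/W
Q' = ΔT/ΣR = (683 K − 289.9 K)/2.697 = 146 W/m

Q' = 146 W/m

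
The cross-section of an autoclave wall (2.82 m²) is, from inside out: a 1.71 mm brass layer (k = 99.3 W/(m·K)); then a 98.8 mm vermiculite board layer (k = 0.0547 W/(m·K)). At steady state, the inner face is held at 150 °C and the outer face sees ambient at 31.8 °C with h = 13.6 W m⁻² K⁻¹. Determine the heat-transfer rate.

Resistance network (inner→outer):
  R_brass = L/(kA) = 0.00171/(99.3·2.82) = 6.107×10^-6 K/W
  R_vermiculite board = L/(kA) = 0.0988/(0.0547·2.82) = 0.6405 K/W
  R_conv,out = 1/(hA) = 1/(13.6·2.82) = 0.02607 K/W
ΣR = 6.107×10^-6 + 0.6405 + 0.02607 = 0.6666 K/W
Q = ΔT/ΣR = (150 °C − 31.8 °C)/0.6666 = 177 W

Q = 177 W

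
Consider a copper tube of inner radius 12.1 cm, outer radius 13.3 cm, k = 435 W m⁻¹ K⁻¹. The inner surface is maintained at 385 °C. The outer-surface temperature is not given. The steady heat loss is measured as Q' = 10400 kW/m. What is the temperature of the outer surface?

T_out = 25.2 °C

Sum the resistances:
  R'_copper = ln(0.133/0.121)/(2πk) = 0.09456/(2π·435) = 3.460×10^-5 m·K/W
ΣR = 3.460×10^-5 m·K/W
ΔT = Q'·ΣR = 1.04×10^7 × 3.460×10^-5 = 359.8 K
Heat flows outward, so T_out = T_in − ΔT = 385 − 359.8 = 25.2 °C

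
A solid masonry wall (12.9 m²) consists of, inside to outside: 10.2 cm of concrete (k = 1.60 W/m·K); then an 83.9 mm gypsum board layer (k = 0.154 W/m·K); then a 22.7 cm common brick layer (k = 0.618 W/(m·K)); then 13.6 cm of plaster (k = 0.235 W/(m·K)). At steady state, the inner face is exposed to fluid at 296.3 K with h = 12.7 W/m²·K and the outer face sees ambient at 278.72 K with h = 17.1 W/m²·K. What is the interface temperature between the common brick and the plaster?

Resistance network (inner→outer):
  R_conv,in = 1/(hA) = 1/(12.7·12.9) = 0.006104 K/W
  R_concrete = L/(kA) = 0.102/(1.60·12.9) = 0.004942 K/W
  R_gypsum board = L/(kA) = 0.0839/(0.154·12.9) = 0.04223 K/W
  R_common brick = L/(kA) = 0.227/(0.618·12.9) = 0.02847 K/W
  R_plaster = L/(kA) = 0.136/(0.235·12.9) = 0.04486 K/W
  R_conv,out = 1/(hA) = 1/(17.1·12.9) = 0.004533 K/W
ΣR = 0.006104 + 0.004942 + 0.04223 + 0.02847 + 0.04486 + 0.004533 = 0.1311 K/W
Q = ΔT/ΣR = (296.3 K − 278.72 K)/0.1311 = 134.1 W
From the inner boundary to the common brick/plaster interface, ΣR_partial = 0.08175 K/W.
T_interface = T_in − Q·ΣR_partial = 296.3 K − (134.1)(0.08175) = 285.3 K

T = 285.3 K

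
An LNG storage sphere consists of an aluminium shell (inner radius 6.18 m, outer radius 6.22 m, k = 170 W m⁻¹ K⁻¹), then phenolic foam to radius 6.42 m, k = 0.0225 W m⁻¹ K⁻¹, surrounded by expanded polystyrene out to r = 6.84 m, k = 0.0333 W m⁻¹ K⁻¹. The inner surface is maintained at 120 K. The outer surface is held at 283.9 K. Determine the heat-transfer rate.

Series thermal resistances, inner to outer:
  R_aluminium = (1/6.18 − 1/6.22)/(4πk) = 0.001041/(4π·170) = 4.871×10^-7 K/W
  R_phenolic foam = (1/6.22 − 1/6.42)/(4πk) = 0.005008/(4π·0.0225) = 0.01771 K/W
  R_expanded polystyrene = (1/6.42 − 1/6.84)/(4πk) = 0.009564/(4π·0.0333) = 0.02286 K/W
ΣR = 4.871×10^-7 + 0.01771 + 0.02286 = 0.04057 K/W
Q = ΔT/ΣR = (120 K − 283.9 K)/0.04057 = -4040 W
(Negative Q ⇒ heat flows inward; heat gain = 4040 W.)

Q = 4.04 kW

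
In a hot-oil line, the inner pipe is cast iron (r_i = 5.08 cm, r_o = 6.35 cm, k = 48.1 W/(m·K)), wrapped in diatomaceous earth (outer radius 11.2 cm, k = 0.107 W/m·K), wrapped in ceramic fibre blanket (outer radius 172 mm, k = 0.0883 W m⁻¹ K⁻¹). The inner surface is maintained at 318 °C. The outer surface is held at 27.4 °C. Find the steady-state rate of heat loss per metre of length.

Q' = 180 W/m

Series thermal resistances, inner to outer:
  R'_cast iron = ln(0.0635/0.0508)/(2πk) = 0.2231/(2π·48.1) = 7.383×10^-4 m·K/W
  R'_diatomaceous earth = ln(0.112/0.0635)/(2πk) = 0.5675/(2π·0.107) = 0.8441 m·K/W
  R'_ceramic fibre blanket = ln(0.172/0.112)/(2πk) = 0.4290/(2π·0.0883) = 0.7732 m·K/W
ΣR = 7.383×10^-4 + 0.8441 + 0.7732 = 1.618 m·K/W
Q' = ΔT/ΣR = (318 °C − 27.4 °C)/1.618 = 180 W/m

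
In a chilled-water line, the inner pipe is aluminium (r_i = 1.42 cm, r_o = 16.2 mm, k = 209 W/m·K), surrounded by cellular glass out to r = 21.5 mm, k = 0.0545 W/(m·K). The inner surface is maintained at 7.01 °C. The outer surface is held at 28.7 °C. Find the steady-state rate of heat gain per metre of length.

Treat each layer as a resistance in series:
  R'_aluminium = ln(0.0162/0.0142)/(2πk) = 0.1318/(2π·209) = 1.003×10^-4 m·K/W
  R'_cellular glass = ln(0.0215/0.0162)/(2πk) = 0.2830/(2π·0.0545) = 0.8266 m·K/W
ΣR = 1.003×10^-4 + 0.8266 = 0.8267 m·K/W
Q' = ΔT/ΣR = (7.01 °C − 28.7 °C)/0.8267 = -26.2 W/m
(Negative Q' ⇒ heat flows inward; heat gain = 26.2 W/m.)

Q' = 26.2 W/m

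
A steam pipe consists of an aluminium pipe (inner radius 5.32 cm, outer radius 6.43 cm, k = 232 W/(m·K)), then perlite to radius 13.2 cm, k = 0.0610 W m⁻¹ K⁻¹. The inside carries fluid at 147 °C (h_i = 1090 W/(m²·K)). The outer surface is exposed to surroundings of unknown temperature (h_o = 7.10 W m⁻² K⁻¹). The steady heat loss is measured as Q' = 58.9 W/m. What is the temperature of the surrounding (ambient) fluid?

Sum the resistances:
  R'_conv,in = 1/(2πr h) = 1/(2π·0.0532·1090) = 0.002745 m·K/W
  R'_aluminium = ln(0.0643/0.0532)/(2πk) = 0.1895/(2π·232) = 1.300×10^-4 m·K/W
  R'_perlite = ln(0.132/0.0643)/(2πk) = 0.7192/(2π·0.0610) = 1.877 m·K/W
  R'_conv,out = 1/(2πr h) = 1/(2π·0.132·7.10) = 0.1698 m·K/W
ΣR = 2.049 m·K/W
ΔT = Q'·ΣR = 58.9 × 2.049 = 120.7 K
Heat flows outward, so T_out = T_in − ΔT = 147 − 120.7 = 26.3 °C

T_out = 26.3 °C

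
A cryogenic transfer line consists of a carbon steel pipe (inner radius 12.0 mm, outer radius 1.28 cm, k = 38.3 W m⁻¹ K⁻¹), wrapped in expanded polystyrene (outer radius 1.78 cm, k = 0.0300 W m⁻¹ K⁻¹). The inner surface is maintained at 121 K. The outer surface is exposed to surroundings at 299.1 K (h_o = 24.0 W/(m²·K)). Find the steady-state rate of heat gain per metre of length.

Q' = 83.9 W/m

Series thermal resistances, inner to outer:
  R'_carbon steel = ln(0.0128/0.0120)/(2πk) = 0.06454/(2π·38.3) = 2.682×10^-4 m·K/W
  R'_expanded polystyrene = ln(0.0178/0.0128)/(2πk) = 0.3298/(2π·0.0300) = 1.749 m·K/W
  R'_conv,out = 1/(2πr h) = 1/(2π·0.0178·24.0) = 0.3726 m·K/W
ΣR = 2.682×10^-4 + 1.749 + 0.3726 = 2.122 m·K/W
Q' = ΔT/ΣR = (121 K − 299.1 K)/2.122 = -83.9 W/m
(Negative Q' ⇒ heat flows inward; heat gain = 83.9 W/m.)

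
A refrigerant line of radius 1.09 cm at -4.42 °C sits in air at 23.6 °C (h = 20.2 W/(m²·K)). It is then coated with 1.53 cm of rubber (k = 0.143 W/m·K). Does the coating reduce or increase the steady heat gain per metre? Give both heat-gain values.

Critical radius for a cylinder: r_cr = k/h = 0.00708 m = 0.708 cm.
Outer radius after coating: r₂ = 0.0109 + 0.0153 = 0.0262 m.
Since r₁ ≥ r_cr, any added insulation reduces the heat gain.
Bare: R = 1/(2πr₁h) = 0.7228 m·K/W; Q = 28.02/0.7228 = 38.8 W/m.
Coated: R = R_cond + R_conv = 1.277 m·K/W; Q = 28.02/1.277 = 21.9 W/m.

reduces: 38.8 → 21.9 W/m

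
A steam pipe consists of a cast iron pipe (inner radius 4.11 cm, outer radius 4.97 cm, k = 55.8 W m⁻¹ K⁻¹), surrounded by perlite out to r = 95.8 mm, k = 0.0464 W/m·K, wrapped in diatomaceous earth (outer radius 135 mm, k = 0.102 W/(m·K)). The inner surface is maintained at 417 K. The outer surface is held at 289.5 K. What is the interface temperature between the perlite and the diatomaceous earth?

T = 314.0 K

Series thermal resistances, inner to outer:
  R'_cast iron = ln(0.0497/0.0411)/(2πk) = 0.1900/(2π·55.8) = 5.419×10^-4 m·K/W
  R'_perlite = ln(0.0958/0.0497)/(2πk) = 0.6563/(2π·0.0464) = 2.251 m·K/W
  R'_diatomaceous earth = ln(0.135/0.0958)/(2πk) = 0.3430/(2π·0.102) = 0.5352 m·K/W
ΣR = 5.419×10^-4 + 2.251 + 0.5352 = 2.787 m·K/W
Q' = ΔT/ΣR = (417 K − 289.5 K)/2.787 = 45.75 W/m
From the inner boundary to the perlite/diatomaceous earth interface, ΣR_partial = 2.252 m·K/W.
T_interface = T_in − Q'·ΣR_partial = 417 K − (45.75)(2.252) = 314.0 K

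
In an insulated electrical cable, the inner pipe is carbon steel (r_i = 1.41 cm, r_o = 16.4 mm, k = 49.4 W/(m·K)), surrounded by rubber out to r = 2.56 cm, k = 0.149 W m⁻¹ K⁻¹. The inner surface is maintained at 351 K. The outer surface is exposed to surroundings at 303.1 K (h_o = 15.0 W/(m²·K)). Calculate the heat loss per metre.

Series thermal resistances, inner to outer:
  R'_carbon steel = ln(0.0164/0.0141)/(2πk) = 0.1511/(2π·49.4) = 4.868×10^-4 m·K/W
  R'_rubber = ln(0.0256/0.0164)/(2πk) = 0.4453/(2π·0.149) = 0.4757 m·K/W
  R'_conv,out = 1/(2πr h) = 1/(2π·0.0256·15.0) = 0.4145 m·K/W
ΣR = 4.868×10^-4 + 0.4757 + 0.4145 = 0.8907 m·K/W
Q' = ΔT/ΣR = (351 K − 303.1 K)/0.8907 = 53.8 W/m

Q' = 53.8 W/m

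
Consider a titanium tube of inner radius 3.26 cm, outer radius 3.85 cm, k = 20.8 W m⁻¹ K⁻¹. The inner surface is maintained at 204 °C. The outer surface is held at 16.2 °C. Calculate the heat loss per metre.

Q' = 2πk·ΔT/ln(r₂/r₁) = 2π × 20.8 × 187.8 / ln(0.0385/0.0326) = 1.48×10^5 W/m

Q' = 1.48×10^5 W/m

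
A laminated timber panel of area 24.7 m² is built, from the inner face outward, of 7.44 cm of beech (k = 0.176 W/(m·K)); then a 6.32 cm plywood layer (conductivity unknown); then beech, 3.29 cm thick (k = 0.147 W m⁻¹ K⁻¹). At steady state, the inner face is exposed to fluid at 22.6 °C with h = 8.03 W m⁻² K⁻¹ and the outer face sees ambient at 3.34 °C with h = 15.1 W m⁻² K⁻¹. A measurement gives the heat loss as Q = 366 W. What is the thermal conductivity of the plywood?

k = 0.137 W/m·K

ΣR = ΔT/Q = |22.6 − 3.34|/366 = 0.05262 K/W
Known resistances:
  R_conv,in = 1/(hA) = 1/(8.03·24.7) = 0.005042 K/W
  R_beech = L/(kA) = 0.0744/(0.176·24.7) = 0.01711 K/W
  R_beech = L/(kA) = 0.0329/(0.147·24.7) = 0.009061 K/W
  R_conv,out = 1/(hA) = 1/(15.1·24.7) = 0.002681 K/W
R_plywood = ΣR − ΣR_known = 0.05262 − 0.03389 = 0.01873 K/W
L/(kA) = 0.01873 ⇒ k = 0.0632/(0.01873·24.7) = 0.137 W/m·K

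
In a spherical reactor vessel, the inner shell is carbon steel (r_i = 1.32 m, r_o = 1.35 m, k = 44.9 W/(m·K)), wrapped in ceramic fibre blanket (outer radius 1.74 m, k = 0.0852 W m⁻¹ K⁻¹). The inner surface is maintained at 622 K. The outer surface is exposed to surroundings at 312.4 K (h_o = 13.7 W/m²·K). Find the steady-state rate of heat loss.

Series thermal resistances, inner to outer:
  R_carbon steel = (1/1.32 − 1/1.35)/(4πk) = 0.01684/(4π·44.9) = 2.984×10^-5 K/W
  R_ceramic fibre blanket = (1/1.35 − 1/1.74)/(4πk) = 0.1660/(4π·0.0852) = 0.1551 K/W
  R_conv,out = 1/(4πr²h) = 1/(4π·1.74²·13.7) = 0.001919 K/W
ΣR = 2.984×10^-5 + 0.1551 + 0.001919 = 0.1570 K/W
Q = ΔT/ΣR = (622 K − 312.4 K)/0.1570 = 1970 W

Q = 1970 W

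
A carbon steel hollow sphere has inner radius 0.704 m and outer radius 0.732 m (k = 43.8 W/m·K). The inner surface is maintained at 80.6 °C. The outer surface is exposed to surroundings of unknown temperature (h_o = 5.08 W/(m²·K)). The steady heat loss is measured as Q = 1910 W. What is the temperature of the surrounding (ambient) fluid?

T_out = 24.6 °C

Sum the resistances:
  R_carbon steel = (1/0.704 − 1/0.732)/(4πk) = 0.05433/(4π·43.8) = 9.872×10^-5 K/W
  R_conv,out = 1/(4πr²h) = 1/(4π·0.732²·5.08) = 0.02924 K/W
ΣR = 0.02933 K/W
ΔT = Q·ΣR = 1910 × 0.02933 = 56.02 K
Heat flows outward, so T_out = T_in − ΔT = 80.6 − 56.02 = 24.6 °C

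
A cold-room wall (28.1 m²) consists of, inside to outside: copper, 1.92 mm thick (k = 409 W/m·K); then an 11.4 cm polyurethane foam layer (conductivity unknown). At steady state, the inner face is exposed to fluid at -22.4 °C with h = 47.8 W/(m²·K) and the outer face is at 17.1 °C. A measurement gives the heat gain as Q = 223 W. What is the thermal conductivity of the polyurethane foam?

k = 0.0230 W/m·K

ΣR = ΔT/Q = |-22.4 − 17.1|/223 = 0.1771 K/W
Known resistances:
  R_conv,in = 1/(hA) = 1/(47.8·28.1) = 7.445×10^-4 K/W
  R_copper = L/(kA) = 0.00192/(409·28.1) = 1.671×10^-7 K/W
R_polyurethane foam = ΣR − ΣR_known = 0.1771 − 7.447×10^-4 = 0.1764 K/W
L/(kA) = 0.1764 ⇒ k = 0.114/(0.1764·28.1) = 0.0230 W/m·K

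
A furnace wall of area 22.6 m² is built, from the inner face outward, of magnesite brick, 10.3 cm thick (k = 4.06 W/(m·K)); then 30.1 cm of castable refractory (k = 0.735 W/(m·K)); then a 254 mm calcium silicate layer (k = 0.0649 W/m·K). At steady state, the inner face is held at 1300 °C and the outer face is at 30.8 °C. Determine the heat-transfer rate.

Treat each layer as a resistance in series:
  R_magnesite brick = L/(kA) = 0.103/(4.06·22.6) = 0.001123 K/W
  R_castable refractory = L/(kA) = 0.301/(0.735·22.6) = 0.01812 K/W
  R_calcium silicate = L/(kA) = 0.254/(0.0649·22.6) = 0.1732 K/W
ΣR = 0.001123 + 0.01812 + 0.1732 = 0.1924 K/W
Q = ΔT/ΣR = (1300 °C − 30.8 °C)/0.1924 = 6600 W

Q = 6.60 kW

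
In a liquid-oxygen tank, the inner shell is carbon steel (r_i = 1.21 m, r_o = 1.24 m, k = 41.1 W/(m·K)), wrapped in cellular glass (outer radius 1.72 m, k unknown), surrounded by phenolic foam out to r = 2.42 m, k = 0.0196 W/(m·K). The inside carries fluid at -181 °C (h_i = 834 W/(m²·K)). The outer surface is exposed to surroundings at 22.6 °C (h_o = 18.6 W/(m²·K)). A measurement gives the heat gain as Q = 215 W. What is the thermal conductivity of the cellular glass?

ΣR = ΔT/Q = |-181 − 22.6|/215 = 0.9470 K/W
Known resistances:
  R_conv,in = 1/(4πr²h) = 1/(4π·1.21²·834) = 6.517×10^-5 K/W
  R_carbon steel = (1/1.21 − 1/1.24)/(4πk) = 0.01999/(4π·41.1) = 3.871×10^-5 K/W
  R_phenolic foam = (1/1.72 − 1/2.42)/(4πk) = 0.1682/(4π·0.0196) = 0.6828 K/W
  R_conv,out = 1/(4πr²h) = 1/(4π·2.42²·18.6) = 7.305×10^-4 K/W
R_cellular glass = ΣR − ΣR_known = 0.9470 − 0.6836 = 0.2634 K/W
(1/r₁−1/r₂)/(4πk) = 0.2634 ⇒ k = 0.2251/(4π·0.2634) = 0.0680 W/m·K

k = 0.0680 W/m·K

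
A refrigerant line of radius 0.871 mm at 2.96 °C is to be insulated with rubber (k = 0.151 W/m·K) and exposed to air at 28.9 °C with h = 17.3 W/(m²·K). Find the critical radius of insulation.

r_cr = 0.873 cm

For a cylinder, r_cr = k_ins/h = 0.151/17.3 = 0.00873 m = 0.873 cm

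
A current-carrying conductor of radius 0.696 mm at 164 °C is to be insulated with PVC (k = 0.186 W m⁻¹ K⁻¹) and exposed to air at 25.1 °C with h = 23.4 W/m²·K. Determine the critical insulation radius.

For a cylinder, r_cr = k_ins/h = 0.186/23.4 = 0.00795 m = 0.795 cm

r_cr = 0.795 cm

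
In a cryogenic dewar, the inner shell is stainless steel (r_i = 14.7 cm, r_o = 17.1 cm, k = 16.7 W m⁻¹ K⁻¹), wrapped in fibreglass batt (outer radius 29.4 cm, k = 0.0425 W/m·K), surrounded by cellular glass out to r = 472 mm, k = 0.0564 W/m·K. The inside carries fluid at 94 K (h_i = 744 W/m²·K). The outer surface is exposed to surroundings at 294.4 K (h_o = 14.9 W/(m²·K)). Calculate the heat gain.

Treat each layer as a resistance in series:
  R_conv,in = 1/(4πr²h) = 1/(4π·0.147²·744) = 0.004950 K/W
  R_stainless steel = (1/0.147 − 1/0.171)/(4πk) = 0.9548/(4π·16.7) = 0.004550 K/W
  R_fibreglass batt = (1/0.171 − 1/0.294)/(4πk) = 2.447/(4π·0.0425) = 4.581 K/W
  R_cellular glass = (1/0.294 − 1/0.472)/(4πk) = 1.283/(4π·0.0564) = 1.810 K/W
  R_conv,out = 1/(4πr²h) = 1/(4π·0.472²·14.9) = 0.02397 K/W
ΣR = 0.004950 + 0.004550 + 4.581 + 1.810 + 0.02397 = 6.424 K/W
Q = ΔT/ΣR = (94 K − 294.4 K)/6.424 = -31.2 W
(Negative Q ⇒ heat flows inward; heat gain = 31.2 W.)

Q = 31.2 W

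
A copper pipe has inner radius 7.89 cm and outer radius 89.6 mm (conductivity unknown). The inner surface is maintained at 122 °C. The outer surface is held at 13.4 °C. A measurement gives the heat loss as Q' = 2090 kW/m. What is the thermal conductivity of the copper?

k = 390 W/m·K

ΣR = ΔT/Q' = |122 − 13.4|/2.09×10^6 = 5.196×10^-5 m·K/W
ln(r₂/r₁)/(2πk) = 5.196×10^-5 ⇒ k = 0.1272/(2π·5.196×10^-5) = 390 W/m·K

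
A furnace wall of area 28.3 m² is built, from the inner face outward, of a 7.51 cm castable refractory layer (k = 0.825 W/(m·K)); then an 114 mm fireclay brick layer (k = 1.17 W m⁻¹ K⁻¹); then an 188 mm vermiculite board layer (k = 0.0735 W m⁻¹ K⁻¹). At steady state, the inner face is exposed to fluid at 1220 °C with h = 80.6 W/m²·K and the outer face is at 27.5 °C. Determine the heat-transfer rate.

Resistance network (inner→outer):
  R_conv,in = 1/(hA) = 1/(80.6·28.3) = 4.384×10^-4 K/W
  R_castable refractory = L/(kA) = 0.0751/(0.825·28.3) = 0.003217 K/W
  R_fireclay brick = L/(kA) = 0.114/(1.17·28.3) = 0.003443 K/W
  R_vermiculite board = L/(kA) = 0.188/(0.0735·28.3) = 0.09038 K/W
ΣR = 4.384×10^-4 + 0.003217 + 0.003443 + 0.09038 = 0.09748 K/W
Q = ΔT/ΣR = (1220 °C − 27.5 °C)/0.09748 = 12200 W

Q = 12200 W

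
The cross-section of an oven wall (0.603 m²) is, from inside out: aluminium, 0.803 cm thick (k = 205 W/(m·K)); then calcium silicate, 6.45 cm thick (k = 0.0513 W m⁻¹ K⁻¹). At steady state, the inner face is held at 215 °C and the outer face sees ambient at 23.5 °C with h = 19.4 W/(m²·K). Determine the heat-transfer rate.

Q = 88.2 W

Resistance network (inner→outer):
  R_aluminium = L/(kA) = 0.00803/(205·0.603) = 6.496×10^-5 K/W
  R_calcium silicate = L/(kA) = 0.0645/(0.0513·0.603) = 2.085 K/W
  R_conv,out = 1/(hA) = 1/(19.4·0.603) = 0.08548 K/W
ΣR = 6.496×10^-5 + 2.085 + 0.08548 = 2.171 K/W
Q = ΔT/ΣR = (215 °C − 23.5 °C)/2.171 = 88.2 W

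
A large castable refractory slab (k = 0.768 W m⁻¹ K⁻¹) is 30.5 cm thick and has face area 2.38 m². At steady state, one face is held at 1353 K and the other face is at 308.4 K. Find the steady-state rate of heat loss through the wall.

Q = 6.26 kW

Q = kA·ΔT/L = 0.768 × 2.38 × |1353 K − 308.4 K| / 0.305 = 6260 W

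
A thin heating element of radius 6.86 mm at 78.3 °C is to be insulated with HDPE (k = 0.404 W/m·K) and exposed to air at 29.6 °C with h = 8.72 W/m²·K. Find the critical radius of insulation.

For a cylinder, r_cr = k_ins/h = 0.404/8.72 = 0.0463 m = 4.63 cm

r_cr = 4.63 cm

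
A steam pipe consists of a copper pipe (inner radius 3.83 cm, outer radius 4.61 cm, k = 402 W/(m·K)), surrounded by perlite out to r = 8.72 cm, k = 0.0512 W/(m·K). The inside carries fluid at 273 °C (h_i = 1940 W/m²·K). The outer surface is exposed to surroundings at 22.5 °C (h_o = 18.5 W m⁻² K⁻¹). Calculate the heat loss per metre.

Q' = 120 W/m

Series thermal resistances, inner to outer:
  R'_conv,in = 1/(2πr h) = 1/(2π·0.0383·1940) = 0.002142 m·K/W
  R'_copper = ln(0.0461/0.0383)/(2πk) = 0.1854/(2π·402) = 7.339×10^-5 m·K/W
  R'_perlite = ln(0.0872/0.0461)/(2πk) = 0.6374/(2π·0.0512) = 1.981 m·K/W
  R'_conv,out = 1/(2πr h) = 1/(2π·0.0872·18.5) = 0.09866 m·K/W
ΣR = 0.002142 + 7.339×10^-5 + 1.981 + 0.09866 = 2.082 m·K/W
Q' = ΔT/ΣR = (273 °C − 22.5 °C)/2.082 = 120 W/m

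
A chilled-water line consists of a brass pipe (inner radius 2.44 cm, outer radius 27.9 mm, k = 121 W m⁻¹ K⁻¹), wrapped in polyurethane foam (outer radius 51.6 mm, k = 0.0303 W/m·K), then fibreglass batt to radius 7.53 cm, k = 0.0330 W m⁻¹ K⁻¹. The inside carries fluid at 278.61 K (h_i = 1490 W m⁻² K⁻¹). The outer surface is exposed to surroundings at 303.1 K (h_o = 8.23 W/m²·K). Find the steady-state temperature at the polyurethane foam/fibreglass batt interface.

Treat each layer as a resistance in series:
  R'_conv,in = 1/(2πr h) = 1/(2π·0.0244·1490) = 0.004378 m·K/W
  R'_brass = ln(0.0279/0.0244)/(2πk) = 0.1340/(2π·121) = 1.763×10^-4 m·K/W
  R'_polyurethane foam = ln(0.0516/0.0279)/(2πk) = 0.6149/(2π·0.0303) = 3.230 m·K/W
  R'_fibreglass batt = ln(0.0753/0.0516)/(2πk) = 0.3780/(2π·0.0330) = 1.823 m·K/W
  R'_conv,out = 1/(2πr h) = 1/(2π·0.0753·8.23) = 0.2568 m·K/W
ΣR = 0.004378 + 1.763×10^-4 + 3.230 + 1.823 + 0.2568 = 5.314 m·K/W
Q' = ΔT/ΣR = (278.61 K − 303.1 K)/5.314 = -4.609 W/m
From the inner boundary to the polyurethane foam/fibreglass batt interface, ΣR_partial = 3.235 m·K/W.
T_interface = T_in − Q'·ΣR_partial = 278.61 K − (-4.609)(3.235) = 293.5 K

T = 293.5 K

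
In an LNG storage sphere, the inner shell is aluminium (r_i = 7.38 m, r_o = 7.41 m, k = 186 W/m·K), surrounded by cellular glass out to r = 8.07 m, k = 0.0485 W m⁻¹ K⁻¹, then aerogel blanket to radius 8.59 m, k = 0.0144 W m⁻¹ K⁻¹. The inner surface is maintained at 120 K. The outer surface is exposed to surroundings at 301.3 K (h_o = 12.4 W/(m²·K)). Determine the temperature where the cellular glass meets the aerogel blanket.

Treat each layer as a resistance in series:
  R_aluminium = (1/7.38 − 1/7.41)/(4πk) = 5.486×10^-4/(4π·186) = 2.347×10^-7 K/W
  R_cellular glass = (1/7.41 − 1/8.07)/(4πk) = 0.01104/(4π·0.0485) = 0.01811 K/W
  R_aerogel blanket = (1/8.07 − 1/8.59)/(4πk) = 0.007501/(4π·0.0144) = 0.04145 K/W
  R_conv,out = 1/(4πr²h) = 1/(4π·8.59²·12.4) = 8.697×10^-5 K/W
ΣR = 2.347×10^-7 + 0.01811 + 0.04145 + 8.697×10^-5 = 0.05965 K/W
Q = ΔT/ΣR = (120 K − 301.3 K)/0.05965 = -3039 W
From the inner boundary to the cellular glass/aerogel blanket interface, ΣR_partial = 0.01811 K/W.
T_interface = T_in − Q·ΣR_partial = 120 K − (-3039)(0.01811) = 175.0 K

T = 175.0 K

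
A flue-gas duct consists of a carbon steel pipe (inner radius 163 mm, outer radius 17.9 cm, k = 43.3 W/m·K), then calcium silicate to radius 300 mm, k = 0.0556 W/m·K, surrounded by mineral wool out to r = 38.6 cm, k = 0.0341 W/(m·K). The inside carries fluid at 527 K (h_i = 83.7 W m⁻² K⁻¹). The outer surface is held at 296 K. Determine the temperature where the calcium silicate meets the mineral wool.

T = 398 K

Treat each layer as a resistance in series:
  R'_conv,in = 1/(2πr h) = 1/(2π·0.163·83.7) = 0.01167 m·K/W
  R'_carbon steel = ln(0.179/0.163)/(2πk) = 0.09364/(2π·43.3) = 3.442×10^-4 m·K/W
  R'_calcium silicate = ln(0.300/0.179)/(2πk) = 0.5164/(2π·0.0556) = 1.478 m·K/W
  R'_mineral wool = ln(0.386/0.300)/(2πk) = 0.2521/(2π·0.0341) = 1.176 m·K/W
ΣR = 0.01167 + 3.442×10^-4 + 1.478 + 1.176 = 2.666 m·K/W
Q' = ΔT/ΣR = (527 K − 296 K)/2.666 = 86.65 W/m
From the inner boundary to the calcium silicate/mineral wool interface, ΣR_partial = 1.490 m·K/W.
T_interface = T_in − Q'·ΣR_partial = 527 K − (86.65)(1.490) = 398 K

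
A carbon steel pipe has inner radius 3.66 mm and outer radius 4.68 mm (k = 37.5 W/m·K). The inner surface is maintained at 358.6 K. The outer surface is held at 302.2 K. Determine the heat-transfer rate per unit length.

Q' = 2πk·ΔT/ln(r₂/r₁) = 2π × 37.5 × 56.4 / ln(0.00468/0.00366) = 54100 W/m

Q' = 54100 W/m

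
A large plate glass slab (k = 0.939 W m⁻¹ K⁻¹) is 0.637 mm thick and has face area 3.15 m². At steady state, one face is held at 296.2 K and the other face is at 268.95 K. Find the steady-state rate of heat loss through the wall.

Q = kA·ΔT/L = 0.939 × 3.15 × |296.2 K − 268.95 K| / 6.37×10^-4 = 1.27×10^5 W

Q = 1.27×10^5 W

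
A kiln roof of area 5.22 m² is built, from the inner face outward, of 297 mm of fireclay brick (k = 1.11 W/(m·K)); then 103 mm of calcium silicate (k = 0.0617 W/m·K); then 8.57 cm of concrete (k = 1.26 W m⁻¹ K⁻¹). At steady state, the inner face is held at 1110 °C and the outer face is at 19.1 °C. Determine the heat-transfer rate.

Q = 2840 W

Resistance network (inner→outer):
  R_fireclay brick = L/(kA) = 0.297/(1.11·5.22) = 0.05126 K/W
  R_calcium silicate = L/(kA) = 0.103/(0.0617·5.22) = 0.3198 K/W
  R_concrete = L/(kA) = 0.0857/(1.26·5.22) = 0.01303 K/W
ΣR = 0.05126 + 0.3198 + 0.01303 = 0.3841 K/W
Q = ΔT/ΣR = (1110 °C − 19.1 °C)/0.3841 = 2840 W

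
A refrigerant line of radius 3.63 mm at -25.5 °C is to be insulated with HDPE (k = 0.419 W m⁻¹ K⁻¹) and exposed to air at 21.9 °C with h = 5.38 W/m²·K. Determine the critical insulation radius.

r_cr = 7.79 cm

For a cylinder, r_cr = k_ins/h = 0.419/5.38 = 0.0779 m = 7.79 cm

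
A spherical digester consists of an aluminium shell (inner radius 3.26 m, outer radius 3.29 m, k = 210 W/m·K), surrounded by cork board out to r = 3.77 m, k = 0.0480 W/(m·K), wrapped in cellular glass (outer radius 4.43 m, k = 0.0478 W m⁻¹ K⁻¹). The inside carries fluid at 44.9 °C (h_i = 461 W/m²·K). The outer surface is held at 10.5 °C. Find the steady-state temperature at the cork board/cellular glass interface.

T = 27.9 °C

Series thermal resistances, inner to outer:
  R_conv,in = 1/(4πr²h) = 1/(4π·3.26²·461) = 1.624×10^-5 K/W
  R_aluminium = (1/3.26 − 1/3.29)/(4πk) = 0.002797/(4π·210) = 1.060×10^-6 K/W
  R_cork board = (1/3.29 − 1/3.77)/(4πk) = 0.03870/(4π·0.0480) = 0.06416 K/W
  R_cellular glass = (1/3.77 − 1/4.43)/(4πk) = 0.03952/(4π·0.0478) = 0.06579 K/W
ΣR = 1.624×10^-5 + 1.060×10^-6 + 0.06416 + 0.06579 = 0.1300 K/W
Q = ΔT/ΣR = (44.9 °C − 10.5 °C)/0.1300 = 264.6 W
From the inner boundary to the cork board/cellular glass interface, ΣR_partial = 0.06418 K/W.
T_interface = T_in − Q·ΣR_partial = 44.9 °C − (264.6)(0.06418) = 27.9 °C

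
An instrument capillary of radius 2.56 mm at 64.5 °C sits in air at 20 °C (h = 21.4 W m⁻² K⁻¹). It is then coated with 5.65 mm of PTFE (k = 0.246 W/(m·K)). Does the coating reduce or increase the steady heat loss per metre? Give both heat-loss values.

increases: 15.3 → 26.8 W/m

Critical radius for a cylinder: r_cr = k/h = 0.0115 m = 1.15 cm.
Outer radius after coating: r₂ = 0.00256 + 0.00565 = 0.00821 m.
Since r₁ < r_cr and r₂ ≤ r_cr, the coating moves toward the maximum at r_cr — heat loss rises.
Bare: R = 1/(2πr₁h) = 2.905 m·K/W; Q = 44.5/2.905 = 15.3 W/m.
Coated: R = R_cond + R_conv = 1.660 m·K/W; Q = 44.5/1.660 = 26.8 W/m.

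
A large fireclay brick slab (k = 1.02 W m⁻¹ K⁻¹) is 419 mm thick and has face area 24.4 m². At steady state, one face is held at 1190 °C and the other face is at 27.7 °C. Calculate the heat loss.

Q = 69000 W

Q = kA·ΔT/L = 1.02 × 24.4 × |1190 °C − 27.7 °C| / 0.419 = 69000 W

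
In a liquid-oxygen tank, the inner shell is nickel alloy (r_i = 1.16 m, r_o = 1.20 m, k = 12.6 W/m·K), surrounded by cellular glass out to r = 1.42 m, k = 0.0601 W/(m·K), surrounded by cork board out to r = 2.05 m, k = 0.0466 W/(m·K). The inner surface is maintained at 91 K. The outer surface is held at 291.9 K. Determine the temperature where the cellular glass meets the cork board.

Series thermal resistances, inner to outer:
  R_nickel alloy = (1/1.16 − 1/1.20)/(4πk) = 0.02874/(4π·12.6) = 1.815×10^-4 K/W
  R_cellular glass = (1/1.20 − 1/1.42)/(4πk) = 0.1291/(4π·0.0601) = 0.1709 K/W
  R_cork board = (1/1.42 − 1/2.05)/(4πk) = 0.2164/(4π·0.0466) = 0.3696 K/W
ΣR = 1.815×10^-4 + 0.1709 + 0.3696 = 0.5407 K/W
Q = ΔT/ΣR = (91 K − 291.9 K)/0.5407 = -371.6 W
From the inner boundary to the cellular glass/cork board interface, ΣR_partial = 0.1711 K/W.
T_interface = T_in − Q·ΣR_partial = 91 K − (-371.6)(0.1711) = 155 K

T = 155 K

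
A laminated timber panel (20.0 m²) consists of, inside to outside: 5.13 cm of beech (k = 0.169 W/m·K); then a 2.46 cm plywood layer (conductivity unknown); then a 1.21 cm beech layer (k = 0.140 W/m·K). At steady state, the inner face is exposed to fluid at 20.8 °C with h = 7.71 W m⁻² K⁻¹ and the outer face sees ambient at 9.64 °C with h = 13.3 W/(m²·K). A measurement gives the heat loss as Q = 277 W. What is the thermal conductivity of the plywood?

k = 0.117 W/m·K

ΣR = ΔT/Q = |20.8 − 9.64|/277 = 0.04029 K/W
Known resistances:
  R_conv,in = 1/(hA) = 1/(7.71·20.0) = 0.006485 K/W
  R_beech = L/(kA) = 0.0513/(0.169·20.0) = 0.01518 K/W
  R_beech = L/(kA) = 0.0121/(0.140·20.0) = 0.004321 K/W
  R_conv,out = 1/(hA) = 1/(13.3·20.0) = 0.003759 K/W
R_plywood = ΣR − ΣR_known = 0.04029 − 0.02975 = 0.01054 K/W
L/(kA) = 0.01054 ⇒ k = 0.0246/(0.01054·20.0) = 0.117 W/m·K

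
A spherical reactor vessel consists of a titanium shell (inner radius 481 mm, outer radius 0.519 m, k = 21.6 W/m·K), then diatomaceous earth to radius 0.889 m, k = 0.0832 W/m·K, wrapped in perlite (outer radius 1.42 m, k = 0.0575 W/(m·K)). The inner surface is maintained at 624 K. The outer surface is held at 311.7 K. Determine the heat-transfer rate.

Q = 231 W

Treat each layer as a resistance in series:
  R_titanium = (1/0.481 − 1/0.519)/(4πk) = 0.1522/(4π·21.6) = 5.608×10^-4 K/W
  R_diatomaceous earth = (1/0.519 − 1/0.889)/(4πk) = 0.8019/(4π·0.0832) = 0.7670 K/W
  R_perlite = (1/0.889 − 1/1.42)/(4πk) = 0.4206/(4π·0.0575) = 0.5821 K/W
ΣR = 5.608×10^-4 + 0.7670 + 0.5821 = 1.350 K/W
Q = ΔT/ΣR = (624 K − 311.7 K)/1.350 = 231 W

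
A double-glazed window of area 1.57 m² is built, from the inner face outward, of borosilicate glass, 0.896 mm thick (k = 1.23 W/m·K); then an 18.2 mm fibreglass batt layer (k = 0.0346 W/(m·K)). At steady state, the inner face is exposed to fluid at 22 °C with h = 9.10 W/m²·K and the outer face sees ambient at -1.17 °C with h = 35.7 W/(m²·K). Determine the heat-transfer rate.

Q = 54.7 W

Series thermal resistances, inner to outer:
  R_conv,in = 1/(hA) = 1/(9.10·1.57) = 0.06999 K/W
  R_borosilicate glass = L/(kA) = 8.96×10^-4/(1.23·1.57) = 4.640×10^-4 K/W
  R_fibreglass batt = L/(kA) = 0.0182/(0.0346·1.57) = 0.3350 K/W
  R_conv,out = 1/(hA) = 1/(35.7·1.57) = 0.01784 K/W
ΣR = 0.06999 + 4.640×10^-4 + 0.3350 + 0.01784 = 0.4233 K/W
Q = ΔT/ΣR = (22 °C − -1.17 °C)/0.4233 = 54.7 W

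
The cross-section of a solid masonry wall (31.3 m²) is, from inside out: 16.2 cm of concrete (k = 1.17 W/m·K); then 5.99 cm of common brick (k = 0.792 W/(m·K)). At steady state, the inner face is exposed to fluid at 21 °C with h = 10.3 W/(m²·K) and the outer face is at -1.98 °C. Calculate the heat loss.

Resistance network (inner→outer):
  R_conv,in = 1/(hA) = 1/(10.3·31.3) = 0.003102 K/W
  R_concrete = L/(kA) = 0.162/(1.17·31.3) = 0.004424 K/W
  R_common brick = L/(kA) = 0.0599/(0.792·31.3) = 0.002416 K/W
ΣR = 0.003102 + 0.004424 + 0.002416 = 0.009942 K/W
Q = ΔT/ΣR = (21 °C − -1.98 °C)/0.009942 = 2310 W

Q = 2.31 kW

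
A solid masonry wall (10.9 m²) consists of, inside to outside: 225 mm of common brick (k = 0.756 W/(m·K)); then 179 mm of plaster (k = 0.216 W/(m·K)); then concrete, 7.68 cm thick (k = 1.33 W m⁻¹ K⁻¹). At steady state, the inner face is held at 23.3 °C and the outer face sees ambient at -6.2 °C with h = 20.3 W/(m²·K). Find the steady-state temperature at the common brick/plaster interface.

Resistance network (inner→outer):
  R_common brick = L/(kA) = 0.225/(0.756·10.9) = 0.02730 K/W
  R_plaster = L/(kA) = 0.179/(0.216·10.9) = 0.07603 K/W
  R_concrete = L/(kA) = 0.0768/(1.33·10.9) = 0.005298 K/W
  R_conv,out = 1/(hA) = 1/(20.3·10.9) = 0.004519 K/W
ΣR = 0.02730 + 0.07603 + 0.005298 + 0.004519 = 0.1131 K/W
Q = ΔT/ΣR = (23.3 °C − -6.2 °C)/0.1131 = 260.8 W
From the inner boundary to the common brick/plaster interface, ΣR_partial = 0.02730 K/W.
T_interface = T_in − Q·ΣR_partial = 23.3 °C − (260.8)(0.02730) = 16.2 °C

T = 16.2 °C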